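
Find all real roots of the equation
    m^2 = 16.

m = -4 or m = 4

Bring every term to one side: m^2 - 16 = 0.
Factor: (m + 4)(m - 4) = 0.
So m = -4 or m = 4.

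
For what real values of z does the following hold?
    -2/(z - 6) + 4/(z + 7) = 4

Multiply both sides by (z - 6)(z + 7):
-2(z + 7) + 4(z - 6) = 4(z - 6)(z + 7).
Expand and collect terms: 4z^2 + 2z - 130 = 0.
By the quadratic formula, z = (-2 +/- sqrt(2084)) / 8, so z ~= 5.4564 or z ~= -5.9564.
Neither value makes a denominator zero (z != 6, z != -7), so both are valid.

z = -5.9564 or z = 5.4564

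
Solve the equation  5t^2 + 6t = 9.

t = -2.0697 or t = 0.8697

Rearrange to standard form: 5t^2 + 6t - 9 = 0.
Discriminant: (6)^2 - 4*5*(-9) = 216.
Quadratic formula: t = (-6 +/- sqrt(216)) / 10.
So t = -3/5 + 3*sqrt(6)/5 ~= 0.8697 or t = -3*sqrt(6)/5 - 3/5 ~= -2.0697.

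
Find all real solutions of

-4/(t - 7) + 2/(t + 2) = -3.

Multiply both sides by (t - 7)(t + 2):
-4(t + 2) + 2(t - 7) = -3(t - 7)(t + 2).
Expand and collect terms: -3t^2 + 17t + 64 = 0.
By the quadratic formula, t = (-17 +/- sqrt(1057)) / -6, so t ~= -2.5853 or t ~= 8.2519.
Neither value makes a denominator zero (t != 7, t != -2), so both are valid.

t = -2.5853 or t = 8.2519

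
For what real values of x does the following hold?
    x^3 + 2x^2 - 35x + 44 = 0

x = -7.4721 or x = 1.4721 or x = 4

Possible rational roots are divisors of 44. Testing x = 4 gives 0, so (x - 4) is a factor.
Divide: x^3 + 2x^2 - 35x + 44 = (x - 4)(x^2 + 6x - 11).
Apply the quadratic formula to x^2 + 6x - 11 = 0: x = (-6 +/- sqrt(80))/2, i.e. x ~= 1.4721 or x ~= -7.4721.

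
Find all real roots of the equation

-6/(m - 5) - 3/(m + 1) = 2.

m = -3.3423 or m = 2.8423

Multiply both sides by (m - 5)(m + 1):
-6(m + 1) - 3(m - 5) = 2(m - 5)(m + 1).
Expand and collect terms: 2m² + m - 19 = 0.
By the quadratic formula, m = (-1 ± √153) / 4, so m ≈ 2.8423 or m ≈ -3.3423.
Neither value makes a denominator zero (m ≠ 5, m ≠ -1), so both are valid.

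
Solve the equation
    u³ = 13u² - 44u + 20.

Rearrange: u³ - 13u² + 44u - 20 = 0.
Possible rational roots are divisors of -20. Testing u = 5 gives 0, so (u - 5) is a factor.
Divide: u³ - 13u² + 44u - 20 = (u - 5)(u² - 8u + 4).
Apply the quadratic formula to u² - 8u + 4 = 0: u = (8 ± √48)/2, i.e. u ≈ 7.4641 or u ≈ 0.5359.

u = 0.5359 or u = 5 or u = 7.4641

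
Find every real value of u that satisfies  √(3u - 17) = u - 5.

Square both sides: 3u - 17 = (u - 5)².
Expand and rearrange: u² - 13u + 42 = 0.
Solving gives u = 7 or u = 6.
Check each candidate in the original equation:
  u = 7: √(4) = 2, while u - 5 = 2 — valid.
  u = 6: √(1) = 1, while u - 5 = 1 — valid.

u = 6 or u = 7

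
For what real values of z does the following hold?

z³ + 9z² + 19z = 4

Rearrange: z³ + 9z² + 19z - 4 = 0.
Possible rational roots are divisors of -4. Testing z = -4 gives 0, so (z + 4) is a factor.
Divide: z³ + 9z² + 19z - 4 = (z + 4)(z² + 5z - 1).
Apply the quadratic formula to z² + 5z - 1 = 0: z = (-5 ± √29)/2, i.e. z ≈ 0.1926 or z ≈ -5.1926.

z = -5.1926 or z = -4 or z = 0.1926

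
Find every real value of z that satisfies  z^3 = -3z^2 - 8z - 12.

Rearrange: z^3 + 3z^2 + 8z + 12 = 0.
Possible rational roots are divisors of 12. Testing z = -2 gives 0, so (z + 2) is a factor.
Divide: z^3 + 3z^2 + 8z + 12 = (z + 2)(z^2 + z + 6).
The quadratic z^2 + z + 6 has discriminant -23 < 0, so no further real roots.

z = -2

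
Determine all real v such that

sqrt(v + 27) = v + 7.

v = -2

Square both sides: v + 27 = (v + 7)^2.
Expand and rearrange: v^2 + 13v + 22 = 0.
Solving gives v = -2 or v = -11.
Check each candidate in the original equation:
  v = -2: sqrt(25) = 5, while v + 7 = 5 — valid.
  v = -11: sqrt(16) = 4, while v + 7 = -4 — extraneous.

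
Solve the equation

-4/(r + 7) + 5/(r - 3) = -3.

Multiply both sides by (r + 7)(r - 3):
-4(r - 3) + 5(r + 7) = -3(r + 7)(r - 3).
Expand and collect terms: -3r^2 - 13r + 16 = 0.
Factor or apply the quadratic formula: r = -5.3333 or r = 1.
Neither value makes a denominator zero (r != -7, r != 3), so both are valid.

r = -5.3333 or r = 1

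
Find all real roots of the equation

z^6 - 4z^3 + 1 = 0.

z = 0.6447 or z = 1.5511

Let u = z^3. The equation becomes u^2 - 4u + 1 = 0.
By the quadratic formula, u = sqrt(3) + 2 or u = 2 - sqrt(3).
z^3 = sqrt(3) + 2 gives z = (sqrt(3) + 2)^(1/3) ~= 1.5511.
z^3 = 2 - sqrt(3) gives z = (2 - sqrt(3))^(1/3) ~= 0.6447.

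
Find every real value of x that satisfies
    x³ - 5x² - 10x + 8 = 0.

Possible rational roots are divisors of 8. Testing x = -2 gives 0, so (x + 2) is a factor.
Divide: x³ - 5x² - 10x + 8 = (x + 2)(x² - 7x + 4).
Apply the quadratic formula to x² - 7x + 4 = 0: x = (7 ± √33)/2, i.e. x ≈ 6.3723 or x ≈ 0.6277.

x = -2 or x = 0.6277 or x = 6.3723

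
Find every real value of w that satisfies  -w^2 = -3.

Rearrange to standard form: -w^2 + 3 = 0.
Discriminant: (0)^2 - 4*(-1)*3 = 12.
Quadratic formula: w = (0 +/- sqrt(12)) / (-2).
So w = -sqrt(3) ~= -1.7321 or w = sqrt(3) ~= 1.7321.

w = -1.7321 or w = 1.7321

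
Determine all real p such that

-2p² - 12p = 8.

Rearrange to standard form: -2p² - 12p - 8 = 0.
Discriminant: (-12)² − 4·(-2)·(-8) = 80.
Quadratic formula: p = (12 ± √80) / (-4).
So p = -3 - √(5) ≈ -5.2361 or p = -3 + √(5) ≈ -0.7639.

p = -5.2361 or p = -0.7639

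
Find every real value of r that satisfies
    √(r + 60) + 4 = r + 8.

Isolate the radical: √(r + 60) = r + 4.
Square both sides: r + 60 = (r + 4)².
Expand and rearrange: r² + 7r - 44 = 0.
Solving gives r = 4 or r = -11.
Check each candidate in the original equation:
  r = 4: √(64) = 8, while r + 4 = 8 — valid.
  r = -11: √(49) = 7, while r + 4 = -7 — extraneous.

r = 4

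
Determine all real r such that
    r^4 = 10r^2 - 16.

r = -2.8284 or r = -1.4142 or r = 1.4142 or r = 2.8284

Let u = r^2. The equation becomes u^2 - 10u + 16 = 0.
Factor: (u - 2)(u - 8) = 0, so u = 2 or u = 8.
r^2 = 2 gives r = +/-sqrt(2) ~= +/-1.4142.
r^2 = 8 gives r = +/-2*sqrt(2) ~= +/-2.8284.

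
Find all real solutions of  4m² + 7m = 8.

m = -2.538 or m = 0.788

Rearrange to standard form: 4m² + 7m - 8 = 0.
Discriminant: (7)² − 4·4·(-8) = 177.
Quadratic formula: m = (-7 ± √177) / 8.
So m = -7/8 + √(177)/8 ≈ 0.788 or m = -√(177)/8 - 7/8 ≈ -2.538.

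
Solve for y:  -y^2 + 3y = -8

y = -1.7016 or y = 4.7016

Rearrange to standard form: -y^2 + 3y + 8 = 0.
Discriminant: (3)^2 - 4*(-1)*8 = 41.
Quadratic formula: y = (-3 +/- sqrt(41)) / (-2).
So y = 3/2 - sqrt(41)/2 ~= -1.7016 or y = 3/2 + sqrt(41)/2 ~= 4.7016.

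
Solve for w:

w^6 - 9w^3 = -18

w = 1.4422 or w = 1.8171

Let u = w^3. The equation becomes u^2 - 9u + 18 = 0.
Factor: (u - 6)(u - 3) = 0, so u = 6 or u = 3.
w^3 = 6 gives w = (6)^(1/3) ~= 1.8171.
w^3 = 3 gives w = (3)^(1/3) ~= 1.4422.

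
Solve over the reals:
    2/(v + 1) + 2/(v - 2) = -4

Multiply both sides by (v + 1)(v - 2):
2(v - 2) + 2(v + 1) = -4(v + 1)(v - 2).
Expand and collect terms: -4v² + 10 = 0.
By the quadratic formula, v = (0 ± √160) / -8, so v ≈ -1.5811 or v ≈ 1.5811.
Neither value makes a denominator zero (v ≠ -1, v ≠ 2), so both are valid.

v = -1.5811 or v = 1.5811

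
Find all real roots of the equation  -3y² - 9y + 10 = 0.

Discriminant: (-9)² − 4·(-3)·10 = 201.
Quadratic formula: y = (9 ± √201) / (-6).
So y = -√(201)/6 - 3/2 ≈ -3.8629 or y = -3/2 + √(201)/6 ≈ 0.8629.

y = -3.8629 or y = 0.8629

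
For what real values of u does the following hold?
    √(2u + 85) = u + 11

Square both sides: 2u + 85 = (u + 11)².
Expand and rearrange: u² + 20u + 36 = 0.
Solving gives u = -2 or u = -18.
Check each candidate in the original equation:
  u = -2: √(81) = 9, while u + 11 = 9 — valid.
  u = -18: √(49) = 7, while u + 11 = -7 — extraneous.

u = -2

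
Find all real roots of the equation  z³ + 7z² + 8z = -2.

z = -5.6458 or z = -1 or z = -0.3542

Rearrange: z³ + 7z² + 8z + 2 = 0.
Possible rational roots are divisors of 2. Testing z = -1 gives 0, so (z + 1) is a factor.
Divide: z³ + 7z² + 8z + 2 = (z + 1)(z² + 6z + 2).
Apply the quadratic formula to z² + 6z + 2 = 0: z = (-6 ± √28)/2, i.e. z ≈ -0.3542 or z ≈ -5.6458.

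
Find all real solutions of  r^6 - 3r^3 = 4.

Let u = r^3. The equation becomes u^2 - 3u - 4 = 0.
Factor: (u + 1)(u - 4) = 0, so u = -1 or u = 4.
r^3 = -1 gives r = -1.
r^3 = 4 gives r = (4)^(1/3) ~= 1.5874.

r = -1 or r = 1.5874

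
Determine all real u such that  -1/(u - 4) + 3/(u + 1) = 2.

u = 0.7753 or u = 3.2247

Multiply both sides by (u - 4)(u + 1):
-(u + 1) + 3(u - 4) = 2(u - 4)(u + 1).
Expand and collect terms: 2u² - 8u + 5 = 0.
By the quadratic formula, u = (8 ± √24) / 4, so u ≈ 3.2247 or u ≈ 0.7753.
Neither value makes a denominator zero (u ≠ 4, u ≠ -1), so both are valid.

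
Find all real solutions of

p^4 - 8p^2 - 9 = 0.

p = -3 or p = 3

Let u = p^2. The equation becomes u^2 - 8u - 9 = 0.
Factor: (u + 1)(u - 9) = 0, so u = -1 or u = 9.
p^2 = -1 < 0 has no real solution.
p^2 = 9 gives p = +/-3.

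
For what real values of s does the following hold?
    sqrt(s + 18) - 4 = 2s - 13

s = 7

Isolate the radical: sqrt(s + 18) = 2s - 9.
Square both sides: s + 18 = (2s - 9)^2.
Expand and rearrange: 4s^2 - 37s + 63 = 0.
Solving gives s = 7 or s = 2.25.
Check each candidate in the original equation:
  s = 7: sqrt(25) = 5, while 2s - 9 = 5 — valid.
  s = 2.25: sqrt(20.25) = 4.5, while 2s - 9 = -4.5 — extraneous.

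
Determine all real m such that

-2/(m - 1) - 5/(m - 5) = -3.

Multiply both sides by (m - 1)(m - 5):
-2(m - 5) - 5(m - 1) = -3(m - 1)(m - 5).
Expand and collect terms: -3m² + 25m - 30 = 0.
By the quadratic formula, m = (-25 ± √265) / -6, so m ≈ 1.4535 or m ≈ 6.8798.
Neither value makes a denominator zero (m ≠ 1, m ≠ 5), so both are valid.

m = 1.4535 or m = 6.8798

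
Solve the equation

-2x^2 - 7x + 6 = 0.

x = -4.2122 or x = 0.7122

Discriminant: (-7)^2 - 4*(-2)*6 = 97.
Quadratic formula: x = (7 +/- sqrt(97)) / (-4).
So x = -sqrt(97)/4 - 7/4 ~= -4.2122 or x = -7/4 + sqrt(97)/4 ~= 0.7122.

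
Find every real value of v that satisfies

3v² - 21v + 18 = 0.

v = 1 or v = 6

Factor: 3(v - 6)(v - 1) = 0.
So v = 6 or v = 1.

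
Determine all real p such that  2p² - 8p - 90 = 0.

Factor: 2(p - 9)(p + 5) = 0.
So p = 9 or p = -5.

p = -5 or p = 9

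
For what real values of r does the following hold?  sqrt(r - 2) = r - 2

Square both sides: r - 2 = (r - 2)^2.
Expand and rearrange: r^2 - 5r + 6 = 0.
Solving gives r = 3 or r = 2.
Check each candidate in the original equation:
  r = 3: sqrt(1) = 1, while r - 2 = 1 — valid.
  r = 2: sqrt(0) = 0, while r - 2 = 0 — valid.

r = 2 or r = 3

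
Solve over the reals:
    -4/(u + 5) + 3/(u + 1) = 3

Multiply both sides by (u + 5)(u + 1):
-4(u + 1) + 3(u + 5) = 3(u + 5)(u + 1).
Expand and collect terms: 3u^2 + 19u + 4 = 0.
By the quadratic formula, u = (-19 +/- sqrt(313)) / 6, so u ~= -0.218 or u ~= -6.1153.
Neither value makes a denominator zero (u != -5, u != -1), so both are valid.

u = -6.1153 or u = -0.218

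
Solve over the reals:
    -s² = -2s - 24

Bring every term to one side: -s² + 2s + 24 = 0.
Factor: -1(s - 6)(s + 4) = 0.
So s = 6 or s = -4.

s = -4 or s = 6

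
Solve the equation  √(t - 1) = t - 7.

Square both sides: t - 1 = (t - 7)².
Expand and rearrange: t² - 15t + 50 = 0.
Solving gives t = 10 or t = 5.
Check each candidate in the original equation:
  t = 10: √(9) = 3, while t - 7 = 3 — valid.
  t = 5: √(4) = 2, while t - 7 = -2 — extraneous.

t = 10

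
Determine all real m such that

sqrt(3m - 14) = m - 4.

m = 5 or m = 6

Square both sides: 3m - 14 = (m - 4)^2.
Expand and rearrange: m^2 - 11m + 30 = 0.
Solving gives m = 6 or m = 5.
Check each candidate in the original equation:
  m = 6: sqrt(4) = 2, while m - 4 = 2 — valid.
  m = 5: sqrt(1) = 1, while m - 4 = 1 — valid.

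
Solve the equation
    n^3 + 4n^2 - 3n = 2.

Rearrange: n^3 + 4n^2 - 3n - 2 = 0.
Possible rational roots are divisors of -2. Testing n = 1 gives 0, so (n - 1) is a factor.
Divide: n^3 + 4n^2 - 3n - 2 = (n - 1)(n^2 + 5n + 2).
Apply the quadratic formula to n^2 + 5n + 2 = 0: n = (-5 +/- sqrt(17))/2, i.e. n ~= -0.4384 or n ~= -4.5616.

n = -4.5616 or n = -0.4384 or n = 1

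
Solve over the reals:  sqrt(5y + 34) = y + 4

Square both sides: 5y + 34 = (y + 4)^2.
Expand and rearrange: y^2 + 3y - 18 = 0.
Solving gives y = 3 or y = -6.
Check each candidate in the original equation:
  y = 3: sqrt(49) = 7, while y + 4 = 7 — valid.
  y = -6: sqrt(4) = 2, while y + 4 = -2 — extraneous.

y = 3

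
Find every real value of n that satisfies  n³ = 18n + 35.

n = 5

Rearrange: n³ - 18n - 35 = 0.
Possible rational roots are divisors of -35. Testing n = 5 gives 0, so (n - 5) is a factor.
Divide: n³ - 18n - 35 = (n - 5)(n² + 5n + 7).
The quadratic n² + 5n + 7 has discriminant -3 < 0, so no further real roots.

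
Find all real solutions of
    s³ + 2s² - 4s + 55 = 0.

Possible rational roots are divisors of 55. Testing s = -5 gives 0, so (s + 5) is a factor.
Divide: s³ + 2s² - 4s + 55 = (s + 5)(s² - 3s + 11).
The quadratic s² - 3s + 11 has discriminant -35 < 0, so no further real roots.

s = -5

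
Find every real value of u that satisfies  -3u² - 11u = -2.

Rearrange to standard form: -3u² - 11u + 2 = 0.
Discriminant: (-11)² − 4·(-3)·2 = 145.
Quadratic formula: u = (11 ± √145) / (-6).
So u = -√(145)/6 - 11/6 ≈ -3.8403 or u = -11/6 + √(145)/6 ≈ 0.1736.

u = -3.8403 or u = 0.1736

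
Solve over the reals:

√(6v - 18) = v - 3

Square both sides: 6v - 18 = (v - 3)².
Expand and rearrange: v² - 12v + 27 = 0.
Solving gives v = 9 or v = 3.
Check each candidate in the original equation:
  v = 9: √(36) = 6, while v - 3 = 6 — valid.
  v = 3: √(0) = 0, while v - 3 = 0 — valid.

v = 3 or v = 9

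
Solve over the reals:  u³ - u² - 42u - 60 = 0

Possible rational roots are divisors of -60. Testing u = -5 gives 0, so (u + 5) is a factor.
Divide: u³ - u² - 42u - 60 = (u + 5)(u² - 6u - 12).
Apply the quadratic formula to u² - 6u - 12 = 0: u = (6 ± √84)/2, i.e. u ≈ 7.5826 or u ≈ -1.5826.

u = -5 or u = -1.5826 or u = 7.5826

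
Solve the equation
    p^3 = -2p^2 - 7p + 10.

Rearrange: p^3 + 2p^2 + 7p - 10 = 0.
Possible rational roots are divisors of -10. Testing p = 1 gives 0, so (p - 1) is a factor.
Divide: p^3 + 2p^2 + 7p - 10 = (p - 1)(p^2 + 3p + 10).
The quadratic p^2 + 3p + 10 has discriminant -31 < 0, so no further real roots.

p = 1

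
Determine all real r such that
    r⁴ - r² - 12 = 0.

Let u = r². The equation becomes u² - u - 12 = 0.
Factor: (u - 4)(u + 3) = 0, so u = 4 or u = -3.
r² = 4 gives r = ±2.
r² = -3 < 0 has no real solution.

r = -2 or r = 2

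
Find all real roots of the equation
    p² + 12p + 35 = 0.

Factor: (p + 7)(p + 5) = 0.
So p = -7 or p = -5.

p = -7 or p = -5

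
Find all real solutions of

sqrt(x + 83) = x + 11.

x = -2

Square both sides: x + 83 = (x + 11)^2.
Expand and rearrange: x^2 + 21x + 38 = 0.
Solving gives x = -2 or x = -19.
Check each candidate in the original equation:
  x = -2: sqrt(81) = 9, while x + 11 = 9 — valid.
  x = -19: sqrt(64) = 8, while x + 11 = -8 — extraneous.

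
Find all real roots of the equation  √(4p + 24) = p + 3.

p = 3

Square both sides: 4p + 24 = (p + 3)².
Expand and rearrange: p² + 2p - 15 = 0.
Solving gives p = 3 or p = -5.
Check each candidate in the original equation:
  p = 3: √(36) = 6, while p + 3 = 6 — valid.
  p = -5: √(4) = 2, while p + 3 = -2 — extraneous.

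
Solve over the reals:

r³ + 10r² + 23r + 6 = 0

Possible rational roots are divisors of 6. Testing r = -3 gives 0, so (r + 3) is a factor.
Divide: r³ + 10r² + 23r + 6 = (r + 3)(r² + 7r + 2).
Apply the quadratic formula to r² + 7r + 2 = 0: r = (-7 ± √41)/2, i.e. r ≈ -0.2984 or r ≈ -6.7016.

r = -6.7016 or r = -3 or r = -0.2984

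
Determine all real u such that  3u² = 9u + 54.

u = -3 or u = 6

Bring every term to one side: 3u² - 9u - 54 = 0.
Factor: 3(u - 6)(u + 3) = 0.
So u = 6 or u = -3.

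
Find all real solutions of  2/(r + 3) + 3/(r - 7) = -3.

Multiply both sides by (r + 3)(r - 7):
2(r - 7) + 3(r + 3) = -3(r + 3)(r - 7).
Expand and collect terms: -3r^2 + 7r + 68 = 0.
By the quadratic formula, r = (-7 +/- sqrt(865)) / -6, so r ~= -3.7351 or r ~= 6.0685.
Neither value makes a denominator zero (r != -3, r != 7), so both are valid.

r = -3.7351 or r = 6.0685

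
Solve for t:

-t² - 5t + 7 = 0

Discriminant: (-5)² − 4·(-1)·7 = 53.
Quadratic formula: t = (5 ± √53) / (-2).
So t = -√(53)/2 - 5/2 ≈ -6.1401 or t = -5/2 + √(53)/2 ≈ 1.1401.

t = -6.1401 or t = 1.1401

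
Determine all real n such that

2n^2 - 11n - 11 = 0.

Discriminant: (-11)^2 - 4*2*(-11) = 209.
Quadratic formula: n = (11 +/- sqrt(209)) / 4.
So n = 11/4 + sqrt(209)/4 ~= 6.3642 or n = 11/4 - sqrt(209)/4 ~= -0.8642.

n = -0.8642 or n = 6.3642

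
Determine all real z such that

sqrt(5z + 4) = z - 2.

z = 9

Square both sides: 5z + 4 = (z - 2)^2.
Expand and rearrange: z^2 - 9z = 0.
Solving gives z = 9 or z = 0.
Check each candidate in the original equation:
  z = 9: sqrt(49) = 7, while z - 2 = 7 — valid.
  z = 0: sqrt(4) = 2, while z - 2 = -2 — extraneous.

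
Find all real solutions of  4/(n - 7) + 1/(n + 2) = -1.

Multiply both sides by (n - 7)(n + 2):
4(n + 2) + (n - 7) = -(n - 7)(n + 2).
Expand and collect terms: -n² + 13 = 0.
By the quadratic formula, n = (0 ± √52) / -2, so n ≈ -3.6056 or n ≈ 3.6056.
Neither value makes a denominator zero (n ≠ 7, n ≠ -2), so both are valid.

n = -3.6056 or n = 3.6056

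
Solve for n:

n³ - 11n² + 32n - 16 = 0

n = 0.6277 or n = 4 or n = 6.3723

Possible rational roots are divisors of -16. Testing n = 4 gives 0, so (n - 4) is a factor.
Divide: n³ - 11n² + 32n - 16 = (n - 4)(n² - 7n + 4).
Apply the quadratic formula to n² - 7n + 4 = 0: n = (7 ± √33)/2, i.e. n ≈ 6.3723 or n ≈ 0.6277.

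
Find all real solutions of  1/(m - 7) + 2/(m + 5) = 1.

m = -3.1789 or m = 8.1789

Multiply both sides by (m - 7)(m + 5):
(m + 5) + 2(m - 7) = (m - 7)(m + 5).
Expand and collect terms: m² - 5m - 26 = 0.
By the quadratic formula, m = (5 ± √129) / 2, so m ≈ 8.1789 or m ≈ -3.1789.
Neither value makes a denominator zero (m ≠ 7, m ≠ -5), so both are valid.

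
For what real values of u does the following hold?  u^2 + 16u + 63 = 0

u = -9 or u = -7

Factor: (u + 7)(u + 9) = 0.
So u = -7 or u = -9.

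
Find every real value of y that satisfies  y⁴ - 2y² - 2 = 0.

y = -1.6529 or y = 1.6529

Let u = y². The equation becomes u² - 2u - 2 = 0.
By the quadratic formula, u = 1 + √(3) or u = 1 - √(3).
y² = 1 + √(3) gives y = ±√(1 + √(3)) ≈ ±1.6529.
y² = 1 - √(3) < 0 has no real solution.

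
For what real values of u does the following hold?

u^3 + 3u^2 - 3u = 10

Rearrange: u^3 + 3u^2 - 3u - 10 = 0.
Possible rational roots are divisors of -10. Testing u = -2 gives 0, so (u + 2) is a factor.
Divide: u^3 + 3u^2 - 3u - 10 = (u + 2)(u^2 + u - 5).
Apply the quadratic formula to u^2 + u - 5 = 0: u = (-1 +/- sqrt(21))/2, i.e. u ~= 1.7913 or u ~= -2.7913.

u = -2.7913 or u = -2 or u = 1.7913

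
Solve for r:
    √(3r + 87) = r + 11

Square both sides: 3r + 87 = (r + 11)².
Expand and rearrange: r² + 19r + 34 = 0.
Solving gives r = -2 or r = -17.
Check each candidate in the original equation:
  r = -2: √(81) = 9, while r + 11 = 9 — valid.
  r = -17: √(36) = 6, while r + 11 = -6 — extraneous.

r = -2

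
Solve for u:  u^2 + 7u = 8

u = -8 or u = 1

Bring every term to one side: u^2 + 7u - 8 = 0.
Factor: (u + 8)(u - 1) = 0.
So u = -8 or u = 1.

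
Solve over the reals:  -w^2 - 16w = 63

Bring every term to one side: -w^2 - 16w - 63 = 0.
Factor: -1(w + 7)(w + 9) = 0.
So w = -7 or w = -9.

w = -9 or w = -7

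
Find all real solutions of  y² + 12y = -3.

y = -11.7446 or y = -0.2554

Rearrange to standard form: y² + 12y + 3 = 0.
Discriminant: (12)² − 4·1·3 = 132.
Quadratic formula: y = (-12 ± √132) / 2.
So y = -6 + √(33) ≈ -0.2554 or y = -6 - √(33) ≈ -11.7446.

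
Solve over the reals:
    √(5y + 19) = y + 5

Square both sides: 5y + 19 = (y + 5)².
Expand and rearrange: y² + 5y + 6 = 0.
Solving gives y = -2 or y = -3.
Check each candidate in the original equation:
  y = -2: √(9) = 3, while y + 5 = 3 — valid.
  y = -3: √(4) = 2, while y + 5 = 2 — valid.

y = -3 or y = -2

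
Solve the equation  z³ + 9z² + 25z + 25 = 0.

Possible rational roots are divisors of 25. Testing z = -5 gives 0, so (z + 5) is a factor.
Divide: z³ + 9z² + 25z + 25 = (z + 5)(z² + 4z + 5).
The quadratic z² + 4z + 5 has discriminant -4 < 0, so no further real roots.

z = -5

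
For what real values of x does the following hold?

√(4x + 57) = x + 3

Square both sides: 4x + 57 = (x + 3)².
Expand and rearrange: x² + 2x - 48 = 0.
Solving gives x = 6 or x = -8.
Check each candidate in the original equation:
  x = 6: √(81) = 9, while x + 3 = 9 — valid.
  x = -8: √(25) = 5, while x + 3 = -5 — extraneous.

x = 6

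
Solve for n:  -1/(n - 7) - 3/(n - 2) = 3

n = 0.9418 or n = 6.7249

Multiply both sides by (n - 7)(n - 2):
-(n - 2) - 3(n - 7) = 3(n - 7)(n - 2).
Expand and collect terms: 3n^2 - 23n + 19 = 0.
By the quadratic formula, n = (23 +/- sqrt(301)) / 6, so n ~= 6.7249 or n ~= 0.9418.
Neither value makes a denominator zero (n != 7, n != 2), so both are valid.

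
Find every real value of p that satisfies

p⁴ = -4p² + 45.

Let u = p². The equation becomes u² + 4u - 45 = 0.
Factor: (u - 5)(u + 9) = 0, so u = 5 or u = -9.
p² = 5 gives p = ±√(5) ≈ ±2.2361.
p² = -9 < 0 has no real solution.

p = -2.2361 or p = 2.2361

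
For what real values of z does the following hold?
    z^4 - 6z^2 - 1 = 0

z = -2.4824 or z = 2.4824

Let u = z^2. The equation becomes u^2 - 6u - 1 = 0.
By the quadratic formula, u = 3 + sqrt(10) or u = 3 - sqrt(10).
z^2 = 3 + sqrt(10) gives z = +/-sqrt(3 + sqrt(10)) ~= +/-2.4824.
z^2 = 3 - sqrt(10) < 0 has no real solution.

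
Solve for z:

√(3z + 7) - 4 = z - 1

z = -2 or z = -1

Isolate the radical: √(3z + 7) = z + 3.
Square both sides: 3z + 7 = (z + 3)².
Expand and rearrange: z² + 3z + 2 = 0.
Solving gives z = -1 or z = -2.
Check each candidate in the original equation:
  z = -1: √(4) = 2, while z + 3 = 2 — valid.
  z = -2: √(1) = 1, while z + 3 = 1 — valid.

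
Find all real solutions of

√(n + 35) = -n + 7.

n = 1

Square both sides: n + 35 = (-n + 7)².
Expand and rearrange: n² - 15n + 14 = 0.
Solving gives n = 14 or n = 1.
Check each candidate in the original equation:
  n = 14: √(49) = 7, while -n + 7 = -7 — extraneous.
  n = 1: √(36) = 6, while -n + 7 = 6 — valid.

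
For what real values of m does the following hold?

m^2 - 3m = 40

Bring every term to one side: m^2 - 3m - 40 = 0.
Factor: (m + 5)(m - 8) = 0.
So m = -5 or m = 8.

m = -5 or m = 8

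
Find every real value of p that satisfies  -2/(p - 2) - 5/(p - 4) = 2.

Multiply both sides by (p - 2)(p - 4):
-2(p - 4) - 5(p - 2) = 2(p - 2)(p - 4).
Expand and collect terms: 2p² - 5p - 2 = 0.
By the quadratic formula, p = (5 ± √41) / 4, so p ≈ 2.8508 or p ≈ -0.3508.
Neither value makes a denominator zero (p ≠ 2, p ≠ 4), so both are valid.

p = -0.3508 or p = 2.8508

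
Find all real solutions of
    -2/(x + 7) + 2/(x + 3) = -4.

Multiply both sides by (x + 7)(x + 3):
-2(x + 3) + 2(x + 7) = -4(x + 7)(x + 3).
Expand and collect terms: -4x^2 - 40x - 92 = 0.
By the quadratic formula, x = (40 +/- sqrt(128)) / -8, so x ~= -6.4142 or x ~= -3.5858.
Neither value makes a denominator zero (x != -7, x != -3), so both are valid.

x = -6.4142 or x = -3.5858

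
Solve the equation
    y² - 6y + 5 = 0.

y = 1 or y = 5

Factor: (y - 5)(y - 1) = 0.
So y = 5 or y = 1.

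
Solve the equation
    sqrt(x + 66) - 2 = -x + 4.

x = -2

Isolate the radical: sqrt(x + 66) = -x + 6.
Square both sides: x + 66 = (-x + 6)^2.
Expand and rearrange: x^2 - 13x - 30 = 0.
Solving gives x = 15 or x = -2.
Check each candidate in the original equation:
  x = 15: sqrt(81) = 9, while -x + 6 = -9 — extraneous.
  x = -2: sqrt(64) = 8, while -x + 6 = 8 — valid.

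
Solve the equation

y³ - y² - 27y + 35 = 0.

y = -5.3166 or y = 1.3166 or y = 5

Possible rational roots are divisors of 35. Testing y = 5 gives 0, so (y - 5) is a factor.
Divide: y³ - y² - 27y + 35 = (y - 5)(y² + 4y - 7).
Apply the quadratic formula to y² + 4y - 7 = 0: y = (-4 ± √44)/2, i.e. y ≈ 1.3166 or y ≈ -5.3166.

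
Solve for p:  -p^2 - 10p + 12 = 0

Discriminant: (-10)^2 - 4*(-1)*12 = 148.
Quadratic formula: p = (10 +/- sqrt(148)) / (-2).
So p = -sqrt(37) - 5 ~= -11.0828 or p = -5 + sqrt(37) ~= 1.0828.

p = -11.0828 or p = 1.0828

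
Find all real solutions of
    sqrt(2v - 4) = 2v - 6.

Square both sides: 2v - 4 = (2v - 6)^2.
Expand and rearrange: 4v^2 - 26v + 40 = 0.
Solving gives v = 4 or v = 2.5.
Check each candidate in the original equation:
  v = 4: sqrt(4) = 2, while 2v - 6 = 2 — valid.
  v = 2.5: sqrt(1) = 1, while 2v - 6 = -1 — extraneous.

v = 4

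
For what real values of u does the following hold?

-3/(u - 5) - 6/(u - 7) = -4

Multiply both sides by (u - 5)(u - 7):
-3(u - 7) - 6(u - 5) = -4(u - 5)(u - 7).
Expand and collect terms: -4u^2 + 57u - 191 = 0.
By the quadratic formula, u = (-57 +/- sqrt(193)) / -8, so u ~= 5.3884 or u ~= 8.8616.
Neither value makes a denominator zero (u != 5, u != 7), so both are valid.

u = 5.3884 or u = 8.8616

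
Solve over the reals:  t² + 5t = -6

Bring every term to one side: t² + 5t + 6 = 0.
Factor: (t + 2)(t + 3) = 0.
So t = -2 or t = -3.

t = -3 or t = -2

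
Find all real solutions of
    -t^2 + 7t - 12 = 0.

Factor: -1(t - 3)(t - 4) = 0.
So t = 3 or t = 4.

t = 3 or t = 4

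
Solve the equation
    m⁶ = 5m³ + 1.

Let u = m³. The equation becomes u² - 5u - 1 = 0.
By the quadratic formula, u = 5/2 + √(29)/2 or u = 5/2 - √(29)/2.
m³ = 5/2 + √(29)/2 gives m = ∛(5/2 + √(29)/2) ≈ 1.7317.
m³ = 5/2 - √(29)/2 gives m = -∛(-5/2 + √(29)/2) ≈ -0.5775.

m = -0.5775 or m = 1.7317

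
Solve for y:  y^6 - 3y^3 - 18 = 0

y = -1.4422 or y = 1.8171

Let u = y^3. The equation becomes u^2 - 3u - 18 = 0.
Factor: (u - 6)(u + 3) = 0, so u = 6 or u = -3.
y^3 = 6 gives y = (6)^(1/3) ~= 1.8171.
y^3 = -3 gives y = -(3)^(1/3) ~= -1.4422.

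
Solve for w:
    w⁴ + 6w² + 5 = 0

Let u = w². The equation becomes u² + 6u + 5 = 0.
Factor: (u + 1)(u + 5) = 0, so u = -1 or u = -5.
w² = -1 < 0 has no real solution.
w² = -5 < 0 has no real solution.

No real solutions.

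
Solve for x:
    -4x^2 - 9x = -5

x = -2.7111 or x = 0.4611

Rearrange to standard form: -4x^2 - 9x + 5 = 0.
Discriminant: (-9)^2 - 4*(-4)*5 = 161.
Quadratic formula: x = (9 +/- sqrt(161)) / (-8).
So x = -sqrt(161)/8 - 9/8 ~= -2.7111 or x = -9/8 + sqrt(161)/8 ~= 0.4611.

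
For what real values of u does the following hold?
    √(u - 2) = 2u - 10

u = 6

Square both sides: u - 2 = (2u - 10)².
Expand and rearrange: 4u² - 41u + 102 = 0.
Solving gives u = 6 or u = 4.25.
Check each candidate in the original equation:
  u = 6: √(4) = 2, while 2u - 10 = 2 — valid.
  u = 4.25: √(2.25) = 1.5, while 2u - 10 = -1.5 — extraneous.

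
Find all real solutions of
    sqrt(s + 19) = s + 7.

Square both sides: s + 19 = (s + 7)^2.
Expand and rearrange: s^2 + 13s + 30 = 0.
Solving gives s = -3 or s = -10.
Check each candidate in the original equation:
  s = -3: sqrt(16) = 4, while s + 7 = 4 — valid.
  s = -10: sqrt(9) = 3, while s + 7 = -3 — extraneous.

s = -3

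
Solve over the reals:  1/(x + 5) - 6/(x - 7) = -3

Multiply both sides by (x + 5)(x - 7):
(x - 7) - 6(x + 5) = -3(x + 5)(x - 7).
Expand and collect terms: -3x² + 11x + 142 = 0.
By the quadratic formula, x = (-11 ± √1825) / -6, so x ≈ -5.2867 or x ≈ 8.9533.
Neither value makes a denominator zero (x ≠ -5, x ≠ 7), so both are valid.

x = -5.2867 or x = 8.9533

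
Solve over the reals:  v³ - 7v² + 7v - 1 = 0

Possible rational roots are divisors of -1. Testing v = 1 gives 0, so (v - 1) is a factor.
Divide: v³ - 7v² + 7v - 1 = (v - 1)(v² - 6v + 1).
Apply the quadratic formula to v² - 6v + 1 = 0: v = (6 ± √32)/2, i.e. v ≈ 5.8284 or v ≈ 0.1716.

v = 0.1716 or v = 1 or v = 5.8284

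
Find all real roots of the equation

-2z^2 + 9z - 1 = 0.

Discriminant: (9)^2 - 4*(-2)*(-1) = 73.
Quadratic formula: z = (-9 +/- sqrt(73)) / (-4).
So z = 9/4 - sqrt(73)/4 ~= 0.114 or z = sqrt(73)/4 + 9/4 ~= 4.386.

z = 0.114 or z = 4.386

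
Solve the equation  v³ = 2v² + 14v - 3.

Rearrange: v³ - 2v² - 14v + 3 = 0.
Possible rational roots are divisors of 3. Testing v = -3 gives 0, so (v + 3) is a factor.
Divide: v³ - 2v² - 14v + 3 = (v + 3)(v² - 5v + 1).
Apply the quadratic formula to v² - 5v + 1 = 0: v = (5 ± √21)/2, i.e. v ≈ 4.7913 or v ≈ 0.2087.

v = -3 or v = 0.2087 or v = 4.7913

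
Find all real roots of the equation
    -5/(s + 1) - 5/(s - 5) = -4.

Multiply both sides by (s + 1)(s - 5):
-5(s - 5) - 5(s + 1) = -4(s + 1)(s - 5).
Expand and collect terms: -4s² + 26s = 0.
Factor or apply the quadratic formula: s = 0 or s = 6.5.
Neither value makes a denominator zero (s ≠ -1, s ≠ 5), so both are valid.

s = 0 or s = 6.5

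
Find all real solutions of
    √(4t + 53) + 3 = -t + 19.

t = 7

Isolate the radical: √(4t + 53) = -t + 16.
Square both sides: 4t + 53 = (-t + 16)².
Expand and rearrange: t² - 36t + 203 = 0.
Solving gives t = 29 or t = 7.
Check each candidate in the original equation:
  t = 29: √(169) = 13, while -t + 16 = -13 — extraneous.
  t = 7: √(81) = 9, while -t + 16 = 9 — valid.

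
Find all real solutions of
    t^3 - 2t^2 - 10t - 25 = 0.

t = 5

Possible rational roots are divisors of -25. Testing t = 5 gives 0, so (t - 5) is a factor.
Divide: t^3 - 2t^2 - 10t - 25 = (t - 5)(t^2 + 3t + 5).
The quadratic t^2 + 3t + 5 has discriminant -11 < 0, so no further real roots.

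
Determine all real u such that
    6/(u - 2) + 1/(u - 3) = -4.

u = 0.3441 or u = 2.9059

Multiply both sides by (u - 2)(u - 3):
6(u - 3) + (u - 2) = -4(u - 2)(u - 3).
Expand and collect terms: -4u² + 13u - 4 = 0.
By the quadratic formula, u = (-13 ± √105) / -8, so u ≈ 0.3441 or u ≈ 2.9059.
Neither value makes a denominator zero (u ≠ 2, u ≠ 3), so both are valid.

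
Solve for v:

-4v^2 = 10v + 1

Rearrange to standard form: -4v^2 - 10v - 1 = 0.
Discriminant: (-10)^2 - 4*(-4)*(-1) = 84.
Quadratic formula: v = (10 +/- sqrt(84)) / (-8).
So v = -5/4 - sqrt(21)/4 ~= -2.3956 or v = -5/4 + sqrt(21)/4 ~= -0.1044.

v = -2.3956 or v = -0.1044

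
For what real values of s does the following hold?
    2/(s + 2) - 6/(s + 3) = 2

s = -5.3028 or s = -1.6972

Multiply both sides by (s + 2)(s + 3):
2(s + 3) - 6(s + 2) = 2(s + 2)(s + 3).
Expand and collect terms: 2s² + 14s + 18 = 0.
By the quadratic formula, s = (-14 ± √52) / 4, so s ≈ -1.6972 or s ≈ -5.3028.
Neither value makes a denominator zero (s ≠ -2, s ≠ -3), so both are valid.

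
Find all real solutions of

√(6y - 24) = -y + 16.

y = 10

Square both sides: 6y - 24 = (-y + 16)².
Expand and rearrange: y² - 38y + 280 = 0.
Solving gives y = 28 or y = 10.
Check each candidate in the original equation:
  y = 28: √(144) = 12, while -y + 16 = -12 — extraneous.
  y = 10: √(36) = 6, while -y + 16 = 6 — valid.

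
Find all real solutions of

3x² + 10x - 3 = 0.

x = -3.6103 or x = 0.277

Discriminant: (10)² − 4·3·(-3) = 136.
Quadratic formula: x = (-10 ± √136) / 6.
So x = -5/3 + √(34)/3 ≈ 0.277 or x = -√(34)/3 - 5/3 ≈ -3.6103.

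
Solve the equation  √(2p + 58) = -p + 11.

Square both sides: 2p + 58 = (-p + 11)².
Expand and rearrange: p² - 24p + 63 = 0.
Solving gives p = 21 or p = 3.
Check each candidate in the original equation:
  p = 21: √(100) = 10, while -p + 11 = -10 — extraneous.
  p = 3: √(64) = 8, while -p + 11 = 8 — valid.

p = 3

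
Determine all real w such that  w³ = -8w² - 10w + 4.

w = -6.3166 or w = -2 or w = 0.3166

Rearrange: w³ + 8w² + 10w - 4 = 0.
Possible rational roots are divisors of -4. Testing w = -2 gives 0, so (w + 2) is a factor.
Divide: w³ + 8w² + 10w - 4 = (w + 2)(w² + 6w - 2).
Apply the quadratic formula to w² + 6w - 2 = 0: w = (-6 ± √44)/2, i.e. w ≈ 0.3166 or w ≈ -6.3166.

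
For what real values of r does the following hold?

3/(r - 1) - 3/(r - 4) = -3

Multiply both sides by (r - 1)(r - 4):
3(r - 4) - 3(r - 1) = -3(r - 1)(r - 4).
Expand and collect terms: -3r² + 15r - 3 = 0.
By the quadratic formula, r = (-15 ± √189) / -6, so r ≈ 0.2087 or r ≈ 4.7913.
Neither value makes a denominator zero (r ≠ 1, r ≠ 4), so both are valid.

r = 0.2087 or r = 4.7913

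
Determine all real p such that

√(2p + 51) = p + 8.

Square both sides: 2p + 51 = (p + 8)².
Expand and rearrange: p² + 14p + 13 = 0.
Solving gives p = -1 or p = -13.
Check each candidate in the original equation:
  p = -1: √(49) = 7, while p + 8 = 7 — valid.
  p = -13: √(25) = 5, while p + 8 = -5 — extraneous.

p = -1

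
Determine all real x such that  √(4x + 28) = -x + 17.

x = 9

Square both sides: 4x + 28 = (-x + 17)².
Expand and rearrange: x² - 38x + 261 = 0.
Solving gives x = 29 or x = 9.
Check each candidate in the original equation:
  x = 29: √(144) = 12, while -x + 17 = -12 — extraneous.
  x = 9: √(64) = 8, while -x + 17 = 8 — valid.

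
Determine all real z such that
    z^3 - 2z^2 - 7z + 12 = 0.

z = -2.5616 or z = 1.5616 or z = 3

Possible rational roots are divisors of 12. Testing z = 3 gives 0, so (z - 3) is a factor.
Divide: z^3 - 2z^2 - 7z + 12 = (z - 3)(z^2 + z - 4).
Apply the quadratic formula to z^2 + z - 4 = 0: z = (-1 +/- sqrt(17))/2, i.e. z ~= 1.5616 or z ~= -2.5616.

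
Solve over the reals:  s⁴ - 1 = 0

s = -1 or s = 1

Let u = s². The equation becomes u² - 1 = 0.
Factor: (u - 1)(u + 1) = 0, so u = 1 or u = -1.
s² = 1 gives s = ±1.
s² = -1 < 0 has no real solution.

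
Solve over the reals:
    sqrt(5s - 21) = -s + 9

Square both sides: 5s - 21 = (-s + 9)^2.
Expand and rearrange: s^2 - 23s + 102 = 0.
Solving gives s = 17 or s = 6.
Check each candidate in the original equation:
  s = 17: sqrt(64) = 8, while -s + 9 = -8 — extraneous.
  s = 6: sqrt(9) = 3, while -s + 9 = 3 — valid.

s = 6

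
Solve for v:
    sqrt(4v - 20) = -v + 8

Square both sides: 4v - 20 = (-v + 8)^2.
Expand and rearrange: v^2 - 20v + 84 = 0.
Solving gives v = 14 or v = 6.
Check each candidate in the original equation:
  v = 14: sqrt(36) = 6, while -v + 8 = -6 — extraneous.
  v = 6: sqrt(4) = 2, while -v + 8 = 2 — valid.

v = 6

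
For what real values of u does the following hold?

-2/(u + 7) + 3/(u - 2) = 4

Multiply both sides by (u + 7)(u - 2):
-2(u - 2) + 3(u + 7) = 4(u + 7)(u - 2).
Expand and collect terms: 4u^2 + 19u - 81 = 0.
By the quadratic formula, u = (-19 +/- sqrt(1657)) / 8, so u ~= 2.7133 or u ~= -7.4633.
Neither value makes a denominator zero (u != -7, u != 2), so both are valid.

u = -7.4633 or u = 2.7133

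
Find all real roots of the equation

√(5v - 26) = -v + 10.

v = 7

Square both sides: 5v - 26 = (-v + 10)².
Expand and rearrange: v² - 25v + 126 = 0.
Solving gives v = 18 or v = 7.
Check each candidate in the original equation:
  v = 18: √(64) = 8, while -v + 10 = -8 — extraneous.
  v = 7: √(9) = 3, while -v + 10 = 3 — valid.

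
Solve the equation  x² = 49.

x = -7 or x = 7

Bring every term to one side: x² - 49 = 0.
Factor: (x - 7)(x + 7) = 0.
So x = 7 or x = -7.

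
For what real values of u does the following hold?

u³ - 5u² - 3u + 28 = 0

u = -2.1926 or u = 3.1926 or u = 4

Possible rational roots are divisors of 28. Testing u = 4 gives 0, so (u - 4) is a factor.
Divide: u³ - 5u² - 3u + 28 = (u - 4)(u² - u - 7).
Apply the quadratic formula to u² - u - 7 = 0: u = (1 ± √29)/2, i.e. u ≈ 3.1926 or u ≈ -2.1926.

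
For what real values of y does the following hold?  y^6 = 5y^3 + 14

y = -1.2599 or y = 1.9129

Let u = y^3. The equation becomes u^2 - 5u - 14 = 0.
Factor: (u - 7)(u + 2) = 0, so u = 7 or u = -2.
y^3 = 7 gives y = (7)^(1/3) ~= 1.9129.
y^3 = -2 gives y = -(2)^(1/3) ~= -1.2599.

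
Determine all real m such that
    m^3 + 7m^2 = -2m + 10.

Rearrange: m^3 + 7m^2 + 2m - 10 = 0.
Possible rational roots are divisors of -10. Testing m = 1 gives 0, so (m - 1) is a factor.
Divide: m^3 + 7m^2 + 2m - 10 = (m - 1)(m^2 + 8m + 10).
Apply the quadratic formula to m^2 + 8m + 10 = 0: m = (-8 +/- sqrt(24))/2, i.e. m ~= -1.5505 or m ~= -6.4495.

m = -6.4495 or m = -1.5505 or m = 1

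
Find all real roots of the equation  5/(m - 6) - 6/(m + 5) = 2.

Multiply both sides by (m - 6)(m + 5):
5(m + 5) - 6(m - 6) = 2(m - 6)(m + 5).
Expand and collect terms: 2m^2 - m - 121 = 0.
By the quadratic formula, m = (1 +/- sqrt(969)) / 4, so m ~= 8.0322 or m ~= -7.5322.
Neither value makes a denominator zero (m != 6, m != -5), so both are valid.

m = -7.5322 or m = 8.0322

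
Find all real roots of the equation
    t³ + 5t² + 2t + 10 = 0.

Possible rational roots are divisors of 10. Testing t = -5 gives 0, so (t + 5) is a factor.
Divide: t³ + 5t² + 2t + 10 = (t + 5)(t² + 2).
The quadratic t² + 2 has discriminant -8 < 0, so no further real roots.

t = -5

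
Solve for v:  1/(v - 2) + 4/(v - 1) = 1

Multiply both sides by (v - 2)(v - 1):
(v - 1) + 4(v - 2) = (v - 2)(v - 1).
Expand and collect terms: v² - 8v + 11 = 0.
By the quadratic formula, v = (8 ± √20) / 2, so v ≈ 6.2361 or v ≈ 1.7639.
Neither value makes a denominator zero (v ≠ 2, v ≠ 1), so both are valid.

v = 1.7639 or v = 6.2361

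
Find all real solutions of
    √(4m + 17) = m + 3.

Square both sides: 4m + 17 = (m + 3)².
Expand and rearrange: m² + 2m - 8 = 0.
Solving gives m = 2 or m = -4.
Check each candidate in the original equation:
  m = 2: √(25) = 5, while m + 3 = 5 — valid.
  m = -4: √(1) = 1, while m + 3 = -1 — extraneous.

m = 2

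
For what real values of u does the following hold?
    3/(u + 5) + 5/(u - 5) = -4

Multiply both sides by (u + 5)(u - 5):
3(u - 5) + 5(u + 5) = -4(u + 5)(u - 5).
Expand and collect terms: -4u^2 - 8u + 90 = 0.
By the quadratic formula, u = (8 +/- sqrt(1504)) / -8, so u ~= -5.8477 or u ~= 3.8477.
Neither value makes a denominator zero (u != -5, u != 5), so both are valid.

u = -5.8477 or u = 3.8477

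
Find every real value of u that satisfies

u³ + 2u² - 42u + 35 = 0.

Possible rational roots are divisors of 35. Testing u = 5 gives 0, so (u - 5) is a factor.
Divide: u³ + 2u² - 42u + 35 = (u - 5)(u² + 7u - 7).
Apply the quadratic formula to u² + 7u - 7 = 0: u = (-7 ± √77)/2, i.e. u ≈ 0.8875 or u ≈ -7.8875.

u = -7.8875 or u = 0.8875 or u = 5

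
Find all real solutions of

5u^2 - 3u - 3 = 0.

Discriminant: (-3)^2 - 4*5*(-3) = 69.
Quadratic formula: u = (3 +/- sqrt(69)) / 10.
So u = 3/10 + sqrt(69)/10 ~= 1.1307 or u = 3/10 - sqrt(69)/10 ~= -0.5307.

u = -0.5307 or u = 1.1307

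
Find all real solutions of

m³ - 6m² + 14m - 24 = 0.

Possible rational roots are divisors of -24. Testing m = 4 gives 0, so (m - 4) is a factor.
Divide: m³ - 6m² + 14m - 24 = (m - 4)(m² - 2m + 6).
The quadratic m² - 2m + 6 has discriminant -20 < 0, so no further real roots.

m = 4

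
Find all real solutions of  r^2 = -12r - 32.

r = -8 or r = -4

Bring every term to one side: r^2 + 12r + 32 = 0.
Factor: (r + 4)(r + 8) = 0.
So r = -4 or r = -8.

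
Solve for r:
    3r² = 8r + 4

Rearrange to standard form: 3r² - 8r - 4 = 0.
Discriminant: (-8)² − 4·3·(-4) = 112.
Quadratic formula: r = (8 ± √112) / 6.
So r = 4/3 + 2·√(7)/3 ≈ 3.0972 or r = 4/3 - 2·√(7)/3 ≈ -0.4305.

r = -0.4305 or r = 3.0972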